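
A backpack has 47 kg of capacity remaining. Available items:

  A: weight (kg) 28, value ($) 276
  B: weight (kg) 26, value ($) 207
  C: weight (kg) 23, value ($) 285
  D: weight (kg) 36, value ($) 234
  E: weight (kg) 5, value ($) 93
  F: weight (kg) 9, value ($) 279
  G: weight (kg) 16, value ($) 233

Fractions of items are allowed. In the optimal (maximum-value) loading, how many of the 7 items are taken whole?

Ratios (sorted): F 31.00, E 18.60, G 14.56, C 12.39, A 9.86, B 7.96, D 6.50
take F (9 @ 279); take E (5 @ 93); take G (16 @ 233); take 17/23 of C → 210.65. Capacity used 47/47.
3 item(s) taken whole; one partial (take 17/23 of C).

3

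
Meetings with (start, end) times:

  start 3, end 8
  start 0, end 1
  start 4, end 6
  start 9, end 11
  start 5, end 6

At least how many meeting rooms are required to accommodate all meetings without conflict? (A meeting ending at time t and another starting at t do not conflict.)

Count concurrent intervals with a sweep; the peak is the room count.
starts: [0, 3, 4, 5, 9]
ends:   [1, 6, 6, 8, 11]
s0→1 e1→0 s3→1 s4→2 s5→3  — peak 3.

3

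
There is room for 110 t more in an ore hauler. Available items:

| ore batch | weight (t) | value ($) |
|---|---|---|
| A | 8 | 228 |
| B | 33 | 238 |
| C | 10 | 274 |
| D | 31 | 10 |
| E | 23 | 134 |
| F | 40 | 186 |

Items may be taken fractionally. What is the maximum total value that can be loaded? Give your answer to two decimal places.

Order: A (228/8=28.50) > C (274/10=27.40) > B (238/33=7.21) > E (134/23=5.83) > F (186/40=4.65) > D (10/31=0.32)
Fill: take A (8 @ 228) → take C (10 @ 274) → take B (33 @ 238) → take E (23 @ 134) → take 36/40 of F → 167.40; 110/110 used.
Total value = 1041.40

1041.40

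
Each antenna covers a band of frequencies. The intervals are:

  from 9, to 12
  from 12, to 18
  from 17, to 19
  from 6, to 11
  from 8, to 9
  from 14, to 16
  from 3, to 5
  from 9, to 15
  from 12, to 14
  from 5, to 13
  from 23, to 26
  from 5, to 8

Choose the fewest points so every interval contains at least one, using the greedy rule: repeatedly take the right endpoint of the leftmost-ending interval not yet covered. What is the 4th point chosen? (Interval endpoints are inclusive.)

19

By right end: [3,5]  [5,8]  [8,9]  [6,11]  [9,12]  [5,13]  [12,14]  [9,15]  [14,16]  [12,18]  [17,19]  [23,26]
[3,5] uncovered → point at 5; [8,9] uncovered → point at 9; [12,14] uncovered → point at 14; [17,19] uncovered → point at 19; [23,26] uncovered → point at 26.
Points: 5, 9, 14, 19, 26 (5 total).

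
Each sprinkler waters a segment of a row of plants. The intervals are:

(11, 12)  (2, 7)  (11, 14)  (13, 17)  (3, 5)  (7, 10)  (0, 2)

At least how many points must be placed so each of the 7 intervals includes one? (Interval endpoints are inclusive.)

5

Sort by right endpoint; whenever an interval is uncovered, place a point at its right end.
By right end: [0,2]  [3,5]  [2,7]  [7,10]  [11,12]  [11,14]  [13,17]
[0,2] uncovered → point at 2; [3,5] uncovered → point at 5; [7,10] uncovered → point at 10; [11,12] uncovered → point at 12; [13,17] uncovered → point at 17.
Points: 2, 5, 10, 12, 17 (5 total).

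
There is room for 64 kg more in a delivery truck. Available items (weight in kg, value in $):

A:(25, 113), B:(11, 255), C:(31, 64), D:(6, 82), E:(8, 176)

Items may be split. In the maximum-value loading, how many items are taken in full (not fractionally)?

4

Sort by value per unit weight and fill in that order.
Order: B (255/11=23.18) > E (176/8=22.00) > D (82/6=13.67) > A (113/25=4.52) > C (64/31=2.06)
Fill: take B (11 @ 255) → take E (8 @ 176) → take D (6 @ 82) → take A (25 @ 113) → take 14/31 of C → 28.90; 64/64 used.
4 item(s) taken whole; one partial (take 14/31 of C).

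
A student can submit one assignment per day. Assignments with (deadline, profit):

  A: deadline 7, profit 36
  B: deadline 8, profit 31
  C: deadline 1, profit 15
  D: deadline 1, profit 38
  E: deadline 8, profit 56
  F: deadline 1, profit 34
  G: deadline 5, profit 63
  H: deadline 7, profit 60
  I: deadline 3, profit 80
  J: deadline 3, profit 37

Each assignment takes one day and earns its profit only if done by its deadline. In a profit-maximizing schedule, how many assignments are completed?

Profit order: I=80 G=63 H=60 E=56 D=38 J=37 A=36 F=34 B=31 C=15
Assign: I→slot 3, G→slot 5, H→slot 7, E→slot 8, D→slot 1, J→slot 2, A→slot 6, F skipped, B→slot 4, C skipped.
Slots: [1:D] [2:J] [3:I] [4:B] [5:G] [6:A] [7:H] [8:E]
8 of 10 scheduled.

8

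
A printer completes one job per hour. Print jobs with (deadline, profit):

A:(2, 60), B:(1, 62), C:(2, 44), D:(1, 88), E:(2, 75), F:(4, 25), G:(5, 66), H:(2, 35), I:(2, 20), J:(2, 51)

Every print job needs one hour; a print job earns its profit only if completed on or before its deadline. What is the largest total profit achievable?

254

Sort by profit descending; place each in the latest free slot ≤ its deadline.
Profit order: D=88 E=75 G=66 B=62 A=60 J=51 C=44 H=35 F=25 I=20
Assign: D→slot 1, E→slot 2, G→slot 5, B skipped, A skipped, J skipped, C skipped, H skipped, F→slot 4, I skipped.
Slots: [1:D] [2:E] [4:F] [5:G]
Profit = 88 + 75 + 25 + 66 = 254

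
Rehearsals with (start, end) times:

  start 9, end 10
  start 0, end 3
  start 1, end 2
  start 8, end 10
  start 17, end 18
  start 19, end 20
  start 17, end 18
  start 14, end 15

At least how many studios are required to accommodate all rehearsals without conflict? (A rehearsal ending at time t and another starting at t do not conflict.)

2

Count concurrent intervals with a sweep; the peak is the room count.
Events (time:±→running): 0:+→1 1:+→2 … peak 2.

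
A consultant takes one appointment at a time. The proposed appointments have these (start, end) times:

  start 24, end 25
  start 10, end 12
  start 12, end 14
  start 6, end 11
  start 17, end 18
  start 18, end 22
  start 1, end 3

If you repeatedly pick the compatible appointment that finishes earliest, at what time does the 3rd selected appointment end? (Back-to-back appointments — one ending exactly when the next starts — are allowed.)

14

Order by finish time; keep every interval that doesn't clash with the previous kept one.
Sorted by end: (1,3)  (6,11)  (10,12)  (12,14)  (17,18)  (18,22)  (24,25)
take (1,3); take (6,11); take (12,14); take (17,18); take (18,22); take (24,25).
Selected: (1,3) (6,11) (12,14) (17,18) (18,22) (24,25)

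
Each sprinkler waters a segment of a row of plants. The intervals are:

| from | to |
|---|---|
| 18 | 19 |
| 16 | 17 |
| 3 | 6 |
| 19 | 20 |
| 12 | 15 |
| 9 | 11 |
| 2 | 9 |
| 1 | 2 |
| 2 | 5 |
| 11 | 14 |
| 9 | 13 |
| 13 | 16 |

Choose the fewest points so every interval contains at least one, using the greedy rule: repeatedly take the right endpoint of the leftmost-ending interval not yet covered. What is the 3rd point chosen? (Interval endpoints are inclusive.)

Sort by right endpoint; whenever an interval is uncovered, place a point at its right end.
Sorted: [1,2] [2,5] [3,6] [2,9] [9,11] [9,13] [11,14] [12,15] [13,16] [16,17] [18,19] [19,20]
{[1,2],[2,5]} hit by 2; {[3,6],[2,9]} hit by 6; {[9,11],[9,13],[11,14]} hit by 11; {[12,15],[13,16]} hit by 15; {[16,17]} hit by 17; {[18,19],[19,20]} hit by 19.
Points: 2, 6, 11, 15, 17, 19 (6 total).

11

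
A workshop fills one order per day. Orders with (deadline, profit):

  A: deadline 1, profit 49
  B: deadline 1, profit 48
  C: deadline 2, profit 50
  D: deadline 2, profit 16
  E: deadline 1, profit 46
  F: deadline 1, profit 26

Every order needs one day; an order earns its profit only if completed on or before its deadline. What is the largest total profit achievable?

99

Sort by profit descending; place each in the latest free slot ≤ its deadline.
Profit order: C=50 A=49 B=48 E=46 F=26 D=16
Assign: C→slot 2, A→slot 1, B skipped, E skipped, F skipped, D skipped.
Slots: [1:A] [2:C]
Profit = 49 + 50 = 99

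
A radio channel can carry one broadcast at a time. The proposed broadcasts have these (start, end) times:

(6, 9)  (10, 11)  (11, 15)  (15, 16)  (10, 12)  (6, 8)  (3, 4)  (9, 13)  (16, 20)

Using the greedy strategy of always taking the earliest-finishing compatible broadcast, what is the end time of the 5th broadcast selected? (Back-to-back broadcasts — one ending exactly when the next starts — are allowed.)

16

By end time: (3,4), (6,8), (6,9), (10,11), (10,12), (9,13), (11,15), (15,16), (16,20).
Pick (3,4); next start ≥ 4 → (6,8); next start ≥ 8 → (10,11); next start ≥ 11 → (11,15); next start ≥ 15 → (15,16); next start ≥ 16 → (16,20).
Selected: (3,4) (6,8) (10,11) (11,15) (15,16) (16,20)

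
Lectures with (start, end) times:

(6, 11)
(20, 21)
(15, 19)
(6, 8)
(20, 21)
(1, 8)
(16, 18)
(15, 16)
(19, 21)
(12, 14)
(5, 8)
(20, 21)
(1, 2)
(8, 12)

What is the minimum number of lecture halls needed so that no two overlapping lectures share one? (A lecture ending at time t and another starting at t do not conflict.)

starts: [1, 1, 5, 6, 6, 8, 12, 15, 15, 16, 19, 20, 20, 20]
ends:   [2, 8, 8, 8, 11, 12, 14, 16, 18, 19, 21, 21, 21, 21]
s1→1 s1→2 e2→1 s5→2 s6→3 s6→4  — peak 4.

4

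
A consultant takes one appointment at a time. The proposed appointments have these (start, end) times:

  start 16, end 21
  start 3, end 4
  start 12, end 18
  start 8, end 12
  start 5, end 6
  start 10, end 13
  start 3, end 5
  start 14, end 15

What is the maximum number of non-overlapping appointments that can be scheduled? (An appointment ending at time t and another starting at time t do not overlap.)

Sorted by end: (3,4)  (3,5)  (5,6)  (8,12)  (10,13)  (14,15)  (12,18)  (16,21)
take (3,4); skip (3,5); take (5,6); take (8,12); skip (10,13); take (14,15); take (16,21).
Selected 5 appointments.

5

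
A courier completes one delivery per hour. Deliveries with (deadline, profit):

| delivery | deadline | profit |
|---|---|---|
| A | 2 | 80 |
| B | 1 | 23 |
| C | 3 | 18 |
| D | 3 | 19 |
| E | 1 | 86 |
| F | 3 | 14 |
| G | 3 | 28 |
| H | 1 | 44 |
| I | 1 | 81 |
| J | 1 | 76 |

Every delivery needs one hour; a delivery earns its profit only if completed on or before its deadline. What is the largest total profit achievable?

194

By profit: E(d1,86), I(d1,81), A(d2,80), J(d1,76), H(d1,44), G(d3,28), B(d1,23), D(d3,19), C(d3,18), F(d3,14)
E→slot 1; I skipped; A→slot 2; J skipped; H skipped; G→slot 3; B skipped; D skipped; C skipped; F skipped.
Profit = 86 + 80 + 28 = 194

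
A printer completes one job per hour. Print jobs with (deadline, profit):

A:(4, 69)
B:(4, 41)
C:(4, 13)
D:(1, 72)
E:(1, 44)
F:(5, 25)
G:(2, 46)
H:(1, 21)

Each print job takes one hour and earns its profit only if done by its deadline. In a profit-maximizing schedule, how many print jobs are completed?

Profit order: D=72 A=69 G=46 E=44 B=41 F=25 H=21 C=13
Assign: D→slot 1, A→slot 4, G→slot 2, E skipped, B→slot 3, F→slot 5, H skipped, C skipped.
Slots: [1:D] [2:G] [3:B] [4:A] [5:F]
5 of 8 scheduled.

5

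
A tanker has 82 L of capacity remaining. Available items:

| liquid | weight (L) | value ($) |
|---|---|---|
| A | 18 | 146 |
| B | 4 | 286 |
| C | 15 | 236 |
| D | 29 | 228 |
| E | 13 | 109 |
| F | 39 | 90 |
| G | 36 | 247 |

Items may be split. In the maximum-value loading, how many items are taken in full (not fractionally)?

5

Greedy by value/weight ratio, highest first.
Ratios (sorted): B 71.50, C 15.73, E 8.38, A 8.11, D 7.86, G 6.86, F 2.31
take B (4 @ 286); take C (15 @ 236); take E (13 @ 109); take A (18 @ 146); take D (29 @ 228); take 3/36 of G → 20.58. Capacity used 82/82.
5 item(s) taken whole; one partial (take 3/36 of G).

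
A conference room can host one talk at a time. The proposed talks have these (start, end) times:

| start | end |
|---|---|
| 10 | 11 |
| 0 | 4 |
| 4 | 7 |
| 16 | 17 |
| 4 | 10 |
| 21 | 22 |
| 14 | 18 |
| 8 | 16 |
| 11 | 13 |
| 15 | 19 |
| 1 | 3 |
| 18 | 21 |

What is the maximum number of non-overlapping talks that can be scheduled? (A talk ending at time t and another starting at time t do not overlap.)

7

Sort by end time and greedily take each interval whose start is ≥ the last chosen end.
By end time: (1,3), (0,4), (4,7), (4,10), (10,11), (11,13), (8,16), (16,17), (14,18), (15,19), (18,21), (21,22).
Pick (1,3); next start ≥ 3 → (4,7); next start ≥ 7 → (10,11); next start ≥ 11 → (11,13); next start ≥ 13 → (16,17); next start ≥ 17 → (18,21); next start ≥ 21 → (21,22).
Selected 7 talks.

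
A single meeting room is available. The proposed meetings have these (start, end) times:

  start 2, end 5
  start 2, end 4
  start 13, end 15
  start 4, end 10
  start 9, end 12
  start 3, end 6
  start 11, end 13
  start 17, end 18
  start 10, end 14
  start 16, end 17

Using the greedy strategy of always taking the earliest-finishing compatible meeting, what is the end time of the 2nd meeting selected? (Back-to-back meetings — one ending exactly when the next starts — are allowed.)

Greedy by earliest finish: after sorting by end time, pick each interval compatible with the last pick.
Sorted by end: (2,4)  (2,5)  (3,6)  (4,10)  (9,12)  (11,13)  (10,14)  (13,15)  (16,17)  (17,18)
take (2,4); skip (2,5); take (4,10); skip (9,12); take (11,13); skip (10,14); take (13,15); take (16,17); take (17,18).
Selected: (2,4) (4,10) (11,13) (13,15) (16,17) (17,18)

10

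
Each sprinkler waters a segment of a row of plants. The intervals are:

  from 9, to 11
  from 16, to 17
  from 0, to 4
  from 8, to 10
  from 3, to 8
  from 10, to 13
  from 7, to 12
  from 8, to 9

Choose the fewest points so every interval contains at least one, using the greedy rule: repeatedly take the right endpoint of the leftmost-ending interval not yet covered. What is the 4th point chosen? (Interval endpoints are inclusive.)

By right end: [0,4]  [3,8]  [8,9]  [8,10]  [9,11]  [7,12]  [10,13]  [16,17]
[0,4] uncovered → point at 4; [8,9] uncovered → point at 9; [10,13] uncovered → point at 13; [16,17] uncovered → point at 17.
Points: 4, 9, 13, 17 (4 total).

17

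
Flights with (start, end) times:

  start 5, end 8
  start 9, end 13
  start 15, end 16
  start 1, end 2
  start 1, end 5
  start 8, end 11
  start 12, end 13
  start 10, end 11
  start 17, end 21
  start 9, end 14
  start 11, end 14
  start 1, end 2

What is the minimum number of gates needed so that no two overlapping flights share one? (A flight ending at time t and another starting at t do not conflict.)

4

Count concurrent intervals with a sweep; the peak is the room count.
starts: [1, 1, 1, 5, 8, 9, 9, 10, 11, 12, 15, 17]
ends:   [2, 2, 5, 8, 11, 11, 13, 13, 14, 14, 16, 21]
s1→1 s1→2 s1→3 e2→2 e2→1 e5→0 s5→1 e8→0 s8→1 s9→2 s9→3 s10→4  — peak 4.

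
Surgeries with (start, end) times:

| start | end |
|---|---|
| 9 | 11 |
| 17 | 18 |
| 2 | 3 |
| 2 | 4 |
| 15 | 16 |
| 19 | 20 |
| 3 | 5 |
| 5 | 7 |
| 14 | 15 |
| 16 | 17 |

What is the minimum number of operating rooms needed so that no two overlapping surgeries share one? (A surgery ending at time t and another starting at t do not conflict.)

2

Count concurrent intervals with a sweep; the peak is the room count.
Events (time:±→running): 2:+→1 2:+→2 … peak 2.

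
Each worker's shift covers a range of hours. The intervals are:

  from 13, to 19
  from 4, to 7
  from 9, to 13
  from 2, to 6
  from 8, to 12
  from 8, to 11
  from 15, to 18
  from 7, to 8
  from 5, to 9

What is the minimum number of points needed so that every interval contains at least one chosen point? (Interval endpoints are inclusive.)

Process intervals by earliest right end; each time one isn't hit yet, stab at its right endpoint.
Sorted: [2,6] [4,7] [7,8] [5,9] [8,11] [8,12] [9,13] [15,18] [13,19]
{[2,6],[4,7]} hit by 6; {[7,8],[5,9],[8,11],[8,12]} hit by 8; {[9,13]} hit by 13; {[15,18],[13,19]} hit by 18.
Points: 6, 8, 13, 18 (4 total).

4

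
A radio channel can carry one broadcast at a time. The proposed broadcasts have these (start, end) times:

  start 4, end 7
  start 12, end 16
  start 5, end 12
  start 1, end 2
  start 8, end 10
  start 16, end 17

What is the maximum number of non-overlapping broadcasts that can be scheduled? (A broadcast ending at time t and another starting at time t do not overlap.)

Sorted by end: (1,2)  (4,7)  (8,10)  (5,12)  (12,16)  (16,17)
take (1,2); take (4,7); take (8,10); take (12,16); take (16,17).
Selected 5 broadcasts.

5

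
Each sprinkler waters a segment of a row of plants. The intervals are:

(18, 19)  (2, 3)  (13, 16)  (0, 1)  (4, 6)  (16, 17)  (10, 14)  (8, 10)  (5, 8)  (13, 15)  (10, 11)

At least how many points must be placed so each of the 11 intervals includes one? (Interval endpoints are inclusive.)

7

Process intervals by earliest right end; each time one isn't hit yet, stab at its right endpoint.
By right end: [0,1]  [2,3]  [4,6]  [5,8]  [8,10]  [10,11]  [10,14]  [13,15]  [13,16]  [16,17]  [18,19]
[0,1] uncovered → point at 1; [2,3] uncovered → point at 3; [4,6] uncovered → point at 6; [8,10] uncovered → point at 10; [13,15] uncovered → point at 15; [16,17] uncovered → point at 17; [18,19] uncovered → point at 19.
Points: 1, 3, 6, 10, 15, 17, 19 (7 total).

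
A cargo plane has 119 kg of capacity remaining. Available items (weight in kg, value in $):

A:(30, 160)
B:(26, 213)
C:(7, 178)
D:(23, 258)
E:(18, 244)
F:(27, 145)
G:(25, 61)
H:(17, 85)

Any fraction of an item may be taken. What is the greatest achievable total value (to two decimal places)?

Greedy by value/weight ratio, highest first.
Ratios (sorted): C 25.43, E 13.56, D 11.22, B 8.19, F 5.37, A 5.33, H 5.00, G 2.44
take C (7 @ 178); take E (18 @ 244); take D (23 @ 258); take B (26 @ 213); take F (27 @ 145); take 18/30 of A → 96.00. Capacity used 119/119.
Total value = 1134.00

1134.00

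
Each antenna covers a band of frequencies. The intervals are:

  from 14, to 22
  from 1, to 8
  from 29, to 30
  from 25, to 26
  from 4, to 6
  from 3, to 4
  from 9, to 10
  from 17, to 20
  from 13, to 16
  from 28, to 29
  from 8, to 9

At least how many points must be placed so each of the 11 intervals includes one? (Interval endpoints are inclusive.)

Sort by right endpoint; whenever an interval is uncovered, place a point at its right end.
By right end: [3,4]  [4,6]  [1,8]  [8,9]  [9,10]  [13,16]  [17,20]  [14,22]  [25,26]  [28,29]  [29,30]
[3,4] uncovered → point at 4; [8,9] uncovered → point at 9; [13,16] uncovered → point at 16; [17,20] uncovered → point at 20; [25,26] uncovered → point at 26; [28,29] uncovered → point at 29.
Points: 4, 9, 16, 20, 26, 29 (6 total).

6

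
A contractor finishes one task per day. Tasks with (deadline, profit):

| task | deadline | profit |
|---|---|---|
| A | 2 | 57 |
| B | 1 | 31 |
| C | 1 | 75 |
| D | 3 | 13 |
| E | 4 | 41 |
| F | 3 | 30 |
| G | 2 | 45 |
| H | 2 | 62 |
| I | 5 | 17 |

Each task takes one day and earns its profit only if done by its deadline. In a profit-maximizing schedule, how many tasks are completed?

Profit order: C=75 H=62 A=57 G=45 E=41 B=31 F=30 I=17 D=13
Assign: C→slot 1, H→slot 2, A skipped, G skipped, E→slot 4, B skipped, F→slot 3, I→slot 5, D skipped.
Slots: [1:C] [2:H] [3:F] [4:E] [5:I]
5 of 9 scheduled.

5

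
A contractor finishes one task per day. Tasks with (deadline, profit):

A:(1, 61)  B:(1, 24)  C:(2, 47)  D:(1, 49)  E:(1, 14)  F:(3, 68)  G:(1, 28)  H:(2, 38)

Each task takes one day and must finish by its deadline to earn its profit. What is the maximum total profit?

Sort by profit descending; place each in the latest free slot ≤ its deadline.
By profit: F(d3,68), A(d1,61), D(d1,49), C(d2,47), H(d2,38), G(d1,28), B(d1,24), E(d1,14)
F→slot 3; A→slot 1; D skipped; C→slot 2; H skipped; G skipped; B skipped; E skipped.
Profit = 61 + 47 + 68 = 176

176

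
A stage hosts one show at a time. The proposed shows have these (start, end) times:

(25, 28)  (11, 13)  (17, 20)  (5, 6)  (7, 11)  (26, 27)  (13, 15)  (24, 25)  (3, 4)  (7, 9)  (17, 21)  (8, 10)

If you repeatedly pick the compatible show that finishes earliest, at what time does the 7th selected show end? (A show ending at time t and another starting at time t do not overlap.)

25

Sort by end time and greedily take each interval whose start is ≥ the last chosen end.
Sorted by end: (3,4)  (5,6)  (7,9)  (8,10)  (7,11)  (11,13)  (13,15)  (17,20)  (17,21)  (24,25)  (26,27)  (25,28)
take (3,4); take (5,6); take (7,9); skip (8,10); take (11,13); take (13,15); take (17,20); take (24,25); take (26,27).
Selected: (3,4) (5,6) (7,9) (11,13) (13,15) (17,20) (24,25) (26,27)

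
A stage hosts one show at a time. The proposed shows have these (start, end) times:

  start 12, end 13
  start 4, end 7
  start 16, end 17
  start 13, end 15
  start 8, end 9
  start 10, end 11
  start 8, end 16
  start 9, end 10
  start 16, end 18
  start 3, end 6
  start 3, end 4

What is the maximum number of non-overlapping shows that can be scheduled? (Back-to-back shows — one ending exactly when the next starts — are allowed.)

8

Sort by end time and greedily take each interval whose start is ≥ the last chosen end.
By end time: (3,4), (3,6), (4,7), (8,9), (9,10), (10,11), (12,13), (13,15), (8,16), (16,17), (16,18).
Pick (3,4); next start ≥ 4 → (4,7); next start ≥ 7 → (8,9); next start ≥ 9 → (9,10); next start ≥ 10 → (10,11); next start ≥ 11 → (12,13); next start ≥ 13 → (13,15); next start ≥ 15 → (16,17).
Selected 8 shows.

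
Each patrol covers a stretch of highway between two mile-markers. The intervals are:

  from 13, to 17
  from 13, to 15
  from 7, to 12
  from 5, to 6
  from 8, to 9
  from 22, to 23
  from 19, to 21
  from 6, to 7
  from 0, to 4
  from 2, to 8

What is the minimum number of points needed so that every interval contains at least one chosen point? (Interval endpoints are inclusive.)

Sort by right endpoint; whenever an interval is uncovered, place a point at its right end.
Sorted: [0,4] [5,6] [6,7] [2,8] [8,9] [7,12] [13,15] [13,17] [19,21] [22,23]
{[0,4]} hit by 4; {[5,6],[6,7],[2,8]} hit by 6; {[8,9],[7,12]} hit by 9; {[13,15],[13,17]} hit by 15; {[19,21]} hit by 21; {[22,23]} hit by 23.
Points: 4, 6, 9, 15, 21, 23 (6 total).

6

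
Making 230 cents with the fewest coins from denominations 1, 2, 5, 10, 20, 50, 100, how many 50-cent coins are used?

Use the largest denomination that fits, subtract, and repeat.
230 − 2×100→30 − 1×20→10 − 1×10→0
Count of 50: 0

0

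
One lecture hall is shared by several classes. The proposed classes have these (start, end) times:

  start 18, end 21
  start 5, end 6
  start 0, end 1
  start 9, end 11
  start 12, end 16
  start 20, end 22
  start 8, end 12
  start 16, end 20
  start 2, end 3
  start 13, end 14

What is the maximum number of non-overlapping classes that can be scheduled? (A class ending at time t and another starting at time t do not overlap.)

7

Sorted by end: (0,1)  (2,3)  (5,6)  (9,11)  (8,12)  (13,14)  (12,16)  (16,20)  (18,21)  (20,22)
take (0,1); take (2,3); take (5,6); take (9,11); take (13,14); skip (12,16); take (16,20); take (20,22).
Selected 7 classes.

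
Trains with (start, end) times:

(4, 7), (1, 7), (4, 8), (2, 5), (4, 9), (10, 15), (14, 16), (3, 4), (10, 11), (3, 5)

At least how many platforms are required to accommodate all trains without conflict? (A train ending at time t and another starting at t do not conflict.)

6

Count concurrent intervals with a sweep; the peak is the room count.
starts: [1, 2, 3, 3, 4, 4, 4, 10, 10, 14]
ends:   [4, 5, 5, 7, 7, 8, 9, 11, 15, 16]
s1→1 s2→2 s3→3 s3→4 e4→3 s4→4 s4→5 s4→6  — peak 6.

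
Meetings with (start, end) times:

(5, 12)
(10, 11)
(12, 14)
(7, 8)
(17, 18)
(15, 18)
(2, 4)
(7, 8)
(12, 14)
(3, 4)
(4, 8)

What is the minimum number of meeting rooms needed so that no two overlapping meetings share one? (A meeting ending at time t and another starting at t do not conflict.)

4

Count concurrent intervals with a sweep; the peak is the room count.
Events (time:±→running): 2:+→1 3:+→2 4:-→1 4:-→0 4:+→1 5:+→2 7:+→3 7:+→4 … peak 4.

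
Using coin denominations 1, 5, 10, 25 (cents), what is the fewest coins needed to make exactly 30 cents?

2

Greedy: take as many of the largest coin as possible, then repeat with the remainder.
30 = 1×25 + 1×5
Total coins = 1 + 1 = 2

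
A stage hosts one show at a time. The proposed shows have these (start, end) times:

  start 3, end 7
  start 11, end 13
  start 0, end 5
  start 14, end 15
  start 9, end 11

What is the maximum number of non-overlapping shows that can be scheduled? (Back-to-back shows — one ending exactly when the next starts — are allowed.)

4

Sorted by end: (0,5)  (3,7)  (9,11)  (11,13)  (14,15)
take (0,5); take (9,11); take (11,13); take (14,15).
Selected 4 shows.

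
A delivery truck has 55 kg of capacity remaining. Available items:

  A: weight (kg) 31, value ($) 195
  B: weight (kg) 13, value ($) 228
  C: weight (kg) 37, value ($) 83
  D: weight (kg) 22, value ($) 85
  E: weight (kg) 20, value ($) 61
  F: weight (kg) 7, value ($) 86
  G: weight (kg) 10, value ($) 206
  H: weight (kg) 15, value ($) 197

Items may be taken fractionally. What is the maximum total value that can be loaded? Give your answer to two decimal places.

Ratios (sorted): G 20.60, B 17.54, H 13.13, F 12.29, A 6.29, D 3.86, E 3.05, C 2.24
take G (10 @ 206); take B (13 @ 228); take H (15 @ 197); take F (7 @ 86); take 10/31 of A → 62.90. Capacity used 55/55.
Total value = 779.90

779.90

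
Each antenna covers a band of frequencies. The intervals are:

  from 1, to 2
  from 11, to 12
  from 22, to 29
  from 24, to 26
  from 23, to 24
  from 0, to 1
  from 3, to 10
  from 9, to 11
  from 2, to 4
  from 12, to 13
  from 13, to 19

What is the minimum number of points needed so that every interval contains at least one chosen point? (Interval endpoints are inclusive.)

5

Sort by right endpoint; whenever an interval is uncovered, place a point at its right end.
By right end: [0,1]  [1,2]  [2,4]  [3,10]  [9,11]  [11,12]  [12,13]  [13,19]  [23,24]  [24,26]  [22,29]
[0,1] uncovered → point at 1; [2,4] uncovered → point at 4; [9,11] uncovered → point at 11; [12,13] uncovered → point at 13; [23,24] uncovered → point at 24.
Points: 1, 4, 11, 13, 24 (5 total).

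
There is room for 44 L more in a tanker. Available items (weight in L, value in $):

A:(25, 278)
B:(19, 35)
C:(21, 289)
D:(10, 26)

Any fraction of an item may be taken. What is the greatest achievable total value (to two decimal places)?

544.76

Sort by value per unit weight and fill in that order.
Order: C (289/21=13.76) > A (278/25=11.12) > D (26/10=2.60) > B (35/19=1.84)
Fill: take C (21 @ 289) → take 23/25 of A → 255.76; 44/44 used.
Total value = 544.76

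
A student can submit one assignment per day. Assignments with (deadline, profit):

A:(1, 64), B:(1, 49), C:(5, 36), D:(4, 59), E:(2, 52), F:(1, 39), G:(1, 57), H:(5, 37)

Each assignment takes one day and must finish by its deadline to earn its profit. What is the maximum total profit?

Take jobs in profit order; each goes to the latest open slot no later than its deadline.
By profit: A(d1,64), D(d4,59), G(d1,57), E(d2,52), B(d1,49), F(d1,39), H(d5,37), C(d5,36)
A→slot 1; D→slot 4; G skipped; E→slot 2; B skipped; F skipped; H→slot 5; C→slot 3.
Profit = 64 + 52 + 36 + 59 + 37 = 248

248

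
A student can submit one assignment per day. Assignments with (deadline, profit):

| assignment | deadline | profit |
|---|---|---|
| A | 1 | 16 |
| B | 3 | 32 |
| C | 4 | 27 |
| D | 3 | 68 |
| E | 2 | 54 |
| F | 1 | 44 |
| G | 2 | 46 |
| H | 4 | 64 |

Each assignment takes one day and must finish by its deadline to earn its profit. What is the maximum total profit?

232

Take jobs in profit order; each goes to the latest open slot no later than its deadline.
Profit order: D=68 H=64 E=54 G=46 F=44 B=32 C=27 A=16
Assign: D→slot 3, H→slot 4, E→slot 2, G→slot 1, F skipped, B skipped, C skipped, A skipped.
Slots: [1:G] [2:E] [3:D] [4:H]
Profit = 46 + 54 + 68 + 64 = 232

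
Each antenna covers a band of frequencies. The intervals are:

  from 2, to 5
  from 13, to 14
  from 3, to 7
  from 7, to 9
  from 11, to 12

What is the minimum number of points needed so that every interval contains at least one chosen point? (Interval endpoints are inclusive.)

4

Sorted: [2,5] [3,7] [7,9] [11,12] [13,14]
{[2,5],[3,7]} hit by 5; {[7,9]} hit by 9; {[11,12]} hit by 12; {[13,14]} hit by 14.
Points: 5, 9, 12, 14 (4 total).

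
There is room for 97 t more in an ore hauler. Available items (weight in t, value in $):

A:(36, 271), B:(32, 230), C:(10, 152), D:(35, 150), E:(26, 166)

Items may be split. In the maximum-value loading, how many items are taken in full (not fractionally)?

Greedy by value/weight ratio, highest first.
Order: C (152/10=15.20) > A (271/36=7.53) > B (230/32=7.19) > E (166/26=6.38) > D (150/35=4.29)
Fill: take C (10 @ 152) → take A (36 @ 271) → take B (32 @ 230) → take 19/26 of E → 121.31; 97/97 used.
3 item(s) taken whole; one partial (take 19/26 of E).

3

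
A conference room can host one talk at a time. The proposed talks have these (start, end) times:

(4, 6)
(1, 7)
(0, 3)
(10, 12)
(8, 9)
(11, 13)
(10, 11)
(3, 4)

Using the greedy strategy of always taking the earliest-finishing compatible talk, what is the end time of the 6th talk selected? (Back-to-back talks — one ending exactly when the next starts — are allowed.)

13

Order by finish time; keep every interval that doesn't clash with the previous kept one.
Sorted by end: (0,3)  (3,4)  (4,6)  (1,7)  (8,9)  (10,11)  (10,12)  (11,13)
take (0,3); take (3,4); take (4,6); skip (1,7); take (8,9); take (10,11); skip (10,12); take (11,13).
Selected: (0,3) (3,4) (4,6) (8,9) (10,11) (11,13)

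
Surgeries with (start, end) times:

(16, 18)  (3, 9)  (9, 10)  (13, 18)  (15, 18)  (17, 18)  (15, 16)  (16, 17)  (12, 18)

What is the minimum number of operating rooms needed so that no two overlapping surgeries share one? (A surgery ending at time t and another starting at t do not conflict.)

5

starts: [3, 9, 12, 13, 15, 15, 16, 16, 17]
ends:   [9, 10, 16, 17, 18, 18, 18, 18, 18]
s3→1 e9→0 s9→1 e10→0 s12→1 s13→2 s15→3 s15→4 e16→3 s16→4 s16→5  — peak 5.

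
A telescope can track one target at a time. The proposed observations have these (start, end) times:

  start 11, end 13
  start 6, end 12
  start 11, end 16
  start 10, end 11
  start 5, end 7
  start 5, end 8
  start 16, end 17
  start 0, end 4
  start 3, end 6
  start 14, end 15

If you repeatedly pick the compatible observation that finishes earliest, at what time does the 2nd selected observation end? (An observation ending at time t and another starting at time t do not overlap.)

7

Greedy by earliest finish: after sorting by end time, pick each interval compatible with the last pick.
Sorted by end: (0,4)  (3,6)  (5,7)  (5,8)  (10,11)  (6,12)  (11,13)  (14,15)  (11,16)  (16,17)
take (0,4); skip (3,6); take (5,7); skip (5,8); take (10,11); take (11,13); take (14,15); take (16,17).
Selected: (0,4) (5,7) (10,11) (11,13) (14,15) (16,17)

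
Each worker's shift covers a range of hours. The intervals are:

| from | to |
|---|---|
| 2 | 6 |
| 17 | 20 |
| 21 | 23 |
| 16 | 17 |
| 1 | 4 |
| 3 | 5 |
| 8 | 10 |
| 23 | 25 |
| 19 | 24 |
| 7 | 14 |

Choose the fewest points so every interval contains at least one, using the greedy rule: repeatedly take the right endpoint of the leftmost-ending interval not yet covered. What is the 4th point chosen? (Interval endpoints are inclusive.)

Process intervals by earliest right end; each time one isn't hit yet, stab at its right endpoint.
By right end: [1,4]  [3,5]  [2,6]  [8,10]  [7,14]  [16,17]  [17,20]  [21,23]  [19,24]  [23,25]
[1,4] uncovered → point at 4; [8,10] uncovered → point at 10; [16,17] uncovered → point at 17; [21,23] uncovered → point at 23.
Points: 4, 10, 17, 23 (4 total).

23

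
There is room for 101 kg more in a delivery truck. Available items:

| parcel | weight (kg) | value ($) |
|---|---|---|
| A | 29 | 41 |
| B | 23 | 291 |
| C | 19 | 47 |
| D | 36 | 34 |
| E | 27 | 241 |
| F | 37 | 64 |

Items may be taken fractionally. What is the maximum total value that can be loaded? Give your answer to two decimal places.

634.35

Order: B (291/23=12.65) > E (241/27=8.93) > C (47/19=2.47) > F (64/37=1.73) > A (41/29=1.41) > D (34/36=0.94)
Fill: take B (23 @ 291) → take E (27 @ 241) → take C (19 @ 47) → take 32/37 of F → 55.35; 101/101 used.
Total value = 634.35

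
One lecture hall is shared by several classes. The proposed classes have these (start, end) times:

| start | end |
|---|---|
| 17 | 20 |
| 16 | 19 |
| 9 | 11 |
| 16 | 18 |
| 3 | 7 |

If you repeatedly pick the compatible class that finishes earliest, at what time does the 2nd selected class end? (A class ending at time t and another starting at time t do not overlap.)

11

Greedy by earliest finish: after sorting by end time, pick each interval compatible with the last pick.
By end time: (3,7), (9,11), (16,18), (16,19), (17,20).
Pick (3,7); next start ≥ 7 → (9,11); next start ≥ 11 → (16,18).
Selected: (3,7) (9,11) (16,18)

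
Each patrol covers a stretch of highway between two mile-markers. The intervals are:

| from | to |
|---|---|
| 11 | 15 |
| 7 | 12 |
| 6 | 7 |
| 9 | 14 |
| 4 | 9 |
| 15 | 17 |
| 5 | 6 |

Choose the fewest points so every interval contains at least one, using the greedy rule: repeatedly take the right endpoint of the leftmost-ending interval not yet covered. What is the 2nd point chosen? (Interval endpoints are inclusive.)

Sort by right endpoint; whenever an interval is uncovered, place a point at its right end.
Sorted: [5,6] [6,7] [4,9] [7,12] [9,14] [11,15] [15,17]
{[5,6],[6,7],[4,9]} hit by 6; {[7,12],[9,14],[11,15]} hit by 12; {[15,17]} hit by 17.
Points: 6, 12, 17 (3 total).

12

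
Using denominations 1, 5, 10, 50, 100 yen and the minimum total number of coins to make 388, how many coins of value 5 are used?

388 = 3×100 + 1×50 + 3×10 + 1×5 + 3×1
Count of 5: 1

1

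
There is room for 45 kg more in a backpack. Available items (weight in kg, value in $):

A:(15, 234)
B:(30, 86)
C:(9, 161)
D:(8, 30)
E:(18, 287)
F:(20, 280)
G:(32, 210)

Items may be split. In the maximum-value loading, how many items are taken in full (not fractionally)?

Sort by value per unit weight and fill in that order.
Order: C (161/9=17.89) > E (287/18=15.94) > A (234/15=15.60) > F (280/20=14.00) > G (210/32=6.56) > D (30/8=3.75) > B (86/30=2.87)
Fill: take C (9 @ 161) → take E (18 @ 287) → take A (15 @ 234) → take 3/20 of F → 42.00; 45/45 used.
3 item(s) taken whole; one partial (take 3/20 of F).

3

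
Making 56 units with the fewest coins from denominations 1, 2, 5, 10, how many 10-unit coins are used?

5

Greedy: take as many of the largest coin as possible, then repeat with the remainder.
56 − 5×10→6 − 1×5→1 − 1×1→0
Count of 10: 5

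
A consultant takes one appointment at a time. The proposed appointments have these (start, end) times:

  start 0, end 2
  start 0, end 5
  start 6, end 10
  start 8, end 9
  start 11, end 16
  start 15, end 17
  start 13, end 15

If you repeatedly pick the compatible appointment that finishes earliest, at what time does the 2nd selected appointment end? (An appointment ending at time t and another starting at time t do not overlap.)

9

Sorted by end: (0,2)  (0,5)  (8,9)  (6,10)  (13,15)  (11,16)  (15,17)
take (0,2); take (8,9); skip (6,10); take (13,15); skip (11,16); take (15,17).
Selected: (0,2) (8,9) (13,15) (15,17)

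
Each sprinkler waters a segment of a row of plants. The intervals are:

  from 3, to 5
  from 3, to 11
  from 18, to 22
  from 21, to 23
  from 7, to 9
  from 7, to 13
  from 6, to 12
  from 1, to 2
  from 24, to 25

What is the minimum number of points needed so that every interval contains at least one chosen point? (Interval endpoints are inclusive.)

5

Sorted: [1,2] [3,5] [7,9] [3,11] [6,12] [7,13] [18,22] [21,23] [24,25]
{[1,2]} hit by 2; {[3,5]} hit by 5; {[7,9],[3,11],[6,12],[7,13]} hit by 9; {[18,22],[21,23]} hit by 22; {[24,25]} hit by 25.
Points: 2, 5, 9, 22, 25 (5 total).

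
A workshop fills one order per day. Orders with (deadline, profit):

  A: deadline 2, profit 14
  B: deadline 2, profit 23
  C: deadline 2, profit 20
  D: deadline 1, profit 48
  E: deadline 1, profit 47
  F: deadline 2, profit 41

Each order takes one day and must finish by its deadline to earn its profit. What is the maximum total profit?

Take jobs in profit order; each goes to the latest open slot no later than its deadline.
Profit order: D=48 E=47 F=41 B=23 C=20 A=14
Assign: D→slot 1, E skipped, F→slot 2, B skipped, C skipped, A skipped.
Slots: [1:D] [2:F]
Profit = 48 + 41 = 89

89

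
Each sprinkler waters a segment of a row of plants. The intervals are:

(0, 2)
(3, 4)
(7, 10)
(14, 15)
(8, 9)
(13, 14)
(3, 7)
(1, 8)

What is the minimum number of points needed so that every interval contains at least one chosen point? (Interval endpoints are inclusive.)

4

Process intervals by earliest right end; each time one isn't hit yet, stab at its right endpoint.
Sorted: [0,2] [3,4] [3,7] [1,8] [8,9] [7,10] [13,14] [14,15]
{[0,2]} hit by 2; {[3,4],[3,7],[1,8]} hit by 4; {[8,9],[7,10]} hit by 9; {[13,14],[14,15]} hit by 14.
Points: 2, 4, 9, 14 (4 total).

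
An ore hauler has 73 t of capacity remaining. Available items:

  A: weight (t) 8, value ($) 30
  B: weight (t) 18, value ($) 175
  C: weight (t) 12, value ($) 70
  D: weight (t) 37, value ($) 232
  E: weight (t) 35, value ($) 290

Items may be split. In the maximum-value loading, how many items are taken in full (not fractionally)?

Ratios (sorted): B 9.72, E 8.29, D 6.27, C 5.83, A 3.75
take B (18 @ 175); take E (35 @ 290); take 20/37 of D → 125.41. Capacity used 73/73.
2 item(s) taken whole; one partial (take 20/37 of D).

2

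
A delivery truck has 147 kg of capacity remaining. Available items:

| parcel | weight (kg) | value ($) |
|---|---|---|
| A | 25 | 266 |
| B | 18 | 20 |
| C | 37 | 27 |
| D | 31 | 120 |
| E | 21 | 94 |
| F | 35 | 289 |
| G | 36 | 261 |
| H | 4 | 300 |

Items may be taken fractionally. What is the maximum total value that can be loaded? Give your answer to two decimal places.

1310.65

Sort by value per unit weight and fill in that order.
Ratios (sorted): H 75.00, A 10.64, F 8.26, G 7.25, E 4.48, D 3.87, B 1.11, C 0.73
take H (4 @ 300); take A (25 @ 266); take F (35 @ 289); take G (36 @ 261); take E (21 @ 94); take 26/31 of D → 100.65. Capacity used 147/147.
Total value = 1310.65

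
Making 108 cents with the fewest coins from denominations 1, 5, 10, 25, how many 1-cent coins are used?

108 − 4×25→8 − 1×5→3 − 3×1→0
Count of 1: 3

3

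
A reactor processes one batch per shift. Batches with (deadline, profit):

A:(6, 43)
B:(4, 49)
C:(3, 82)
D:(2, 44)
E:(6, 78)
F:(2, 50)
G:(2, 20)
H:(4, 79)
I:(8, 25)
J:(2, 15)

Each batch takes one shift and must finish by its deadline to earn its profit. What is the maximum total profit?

Sort by profit descending; place each in the latest free slot ≤ its deadline.
By profit: C(d3,82), H(d4,79), E(d6,78), F(d2,50), B(d4,49), D(d2,44), A(d6,43), I(d8,25), G(d2,20), J(d2,15)
C→slot 3; H→slot 4; E→slot 6; F→slot 2; B→slot 1; D skipped; A→slot 5; I→slot 8; G skipped; J skipped.
Profit = 49 + 50 + 82 + 79 + 43 + 78 + 25 = 406

406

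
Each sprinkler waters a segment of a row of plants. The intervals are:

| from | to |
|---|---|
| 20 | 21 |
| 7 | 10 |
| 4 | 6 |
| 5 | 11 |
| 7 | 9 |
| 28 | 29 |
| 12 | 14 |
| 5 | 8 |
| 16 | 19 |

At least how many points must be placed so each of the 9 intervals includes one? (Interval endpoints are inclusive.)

6

Process intervals by earliest right end; each time one isn't hit yet, stab at its right endpoint.
By right end: [4,6]  [5,8]  [7,9]  [7,10]  [5,11]  [12,14]  [16,19]  [20,21]  [28,29]
[4,6] uncovered → point at 6; [7,9] uncovered → point at 9; [12,14] uncovered → point at 14; [16,19] uncovered → point at 19; [20,21] uncovered → point at 21; [28,29] uncovered → point at 29.
Points: 6, 9, 14, 19, 21, 29 (6 total).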